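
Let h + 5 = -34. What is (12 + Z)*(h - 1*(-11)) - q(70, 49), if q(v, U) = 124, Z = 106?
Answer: -3428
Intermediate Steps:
h = -39 (h = -5 - 34 = -39)
(12 + Z)*(h - 1*(-11)) - q(70, 49) = (12 + 106)*(-39 - 1*(-11)) - 1*124 = 118*(-39 + 11) - 124 = 118*(-28) - 124 = -3304 - 124 = -3428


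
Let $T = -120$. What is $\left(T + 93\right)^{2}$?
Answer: $729$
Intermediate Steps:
$\left(T + 93\right)^{2} = \left(-120 + 93\right)^{2} = \left(-27\right)^{2} = 729$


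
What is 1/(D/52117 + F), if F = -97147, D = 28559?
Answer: -52117/5062981640 ≈ -1.0294e-5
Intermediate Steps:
1/(D/52117 + F) = 1/(28559/52117 - 97147) = 1/(-5062981640/52117) = -52117/5062981640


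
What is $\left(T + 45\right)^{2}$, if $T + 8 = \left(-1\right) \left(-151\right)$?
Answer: $35344$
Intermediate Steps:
$T = 143$ ($T = -8 - -151 = -8 + 151 = 143$)
$\left(T + 45\right)^{2} = \left(143 + 45\right)^{2} = 188^{2} = 35344$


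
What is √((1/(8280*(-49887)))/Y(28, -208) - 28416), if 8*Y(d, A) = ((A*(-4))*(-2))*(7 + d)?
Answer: I*√3748007737507641709738/363177360 ≈ 168.57*I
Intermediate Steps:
Y(d, A) = A*(7 + d) (Y(d, A) = (((A*(-4))*(-2))*(7 + d))/8 = ((-4*A*(-2))*(7 + d))/8 = ((8*A)*(7 + d))/8 = (8*A*(7 + d))/8 = A*(7 + d))
√((1/(8280*(-49887)))/Y(28, -208) - 28416) = √((1/(8280*(-49887)))/((-208*(7 + 28))) - 28416) = √(((1/8280)*(-1/49887))/((-208*35)) - 28416) = √(-1/413064360/(-7280) - 28416) = √(-1/413064360*(-1/7280) - 28416) = √(1/3007108540800 - 28416) = √(-85449996295372799/3007108540800) = I*√3748007737507641709738/363177360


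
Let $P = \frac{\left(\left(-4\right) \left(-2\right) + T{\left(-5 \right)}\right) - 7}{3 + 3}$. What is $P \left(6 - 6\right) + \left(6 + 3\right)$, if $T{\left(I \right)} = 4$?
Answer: $9$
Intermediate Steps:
$P = \frac{5}{6}$ ($P = \frac{\left(\left(-4\right) \left(-2\right) + 4\right) - 7}{3 + 3} = \frac{\left(8 + 4\right) - 7}{6} = \left(12 - 7\right) \frac{1}{6} = 5 \cdot \frac{1}{6} = \frac{5}{6} \approx 0.83333$)
$P \left(6 - 6\right) + \left(6 + 3\right) = \frac{5 \left(6 - 6\right)}{6} + \left(6 + 3\right) = \frac{5 \left(6 - 6\right)}{6} + 9 = \frac{5}{6} \cdot 0 + 9 = 0 + 9 = 9$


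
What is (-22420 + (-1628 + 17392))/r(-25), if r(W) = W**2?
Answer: -6656/625 ≈ -10.650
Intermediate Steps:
(-22420 + (-1628 + 17392))/r(-25) = (-22420 + (-1628 + 17392))/((-25)**2) = (-22420 + 15764)/625 = -6656*1/625 = -6656/625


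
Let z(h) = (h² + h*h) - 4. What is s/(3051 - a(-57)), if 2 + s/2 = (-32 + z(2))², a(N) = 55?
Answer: 391/749 ≈ 0.52203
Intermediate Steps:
z(h) = -4 + 2*h² (z(h) = (h² + h²) - 4 = 2*h² - 4 = -4 + 2*h²)
s = 1564 (s = -4 + 2*(-32 + (-4 + 2*2²))² = -4 + 2*(-32 + (-4 + 2*4))² = -4 + 2*(-32 + (-4 + 8))² = -4 + 2*(-32 + 4)² = -4 + 2*(-28)² = -4 + 2*784 = -4 + 1568 = 1564)
s/(3051 - a(-57)) = 1564/(3051 - 1*55) = 1564/(3051 - 55) = 1564/2996 = 1564*(1/2996) = 391/749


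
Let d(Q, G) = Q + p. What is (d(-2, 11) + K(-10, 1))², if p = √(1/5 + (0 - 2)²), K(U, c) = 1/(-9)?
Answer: 3506/405 - 38*√105/45 ≈ 0.0038095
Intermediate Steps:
K(U, c) = -⅑
p = √105/5 (p = √(⅕ + (-2)²) = √(⅕ + 4) = √(21/5) = √105/5 ≈ 2.0494)
d(Q, G) = Q + √105/5
(d(-2, 11) + K(-10, 1))² = ((-2 + √105/5) - ⅑)² = (-19/9 + √105/5)²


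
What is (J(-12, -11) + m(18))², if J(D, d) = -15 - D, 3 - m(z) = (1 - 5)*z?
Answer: 5184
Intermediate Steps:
m(z) = 3 + 4*z (m(z) = 3 - (1 - 5)*z = 3 - (-4)*z = 3 + 4*z)
(J(-12, -11) + m(18))² = ((-15 - 1*(-12)) + (3 + 4*18))² = ((-15 + 12) + (3 + 72))² = (-3 + 75)² = 72² = 5184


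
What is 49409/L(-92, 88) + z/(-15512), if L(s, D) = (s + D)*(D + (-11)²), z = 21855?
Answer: -196175797/3242008 ≈ -60.511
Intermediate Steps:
L(s, D) = (121 + D)*(D + s) (L(s, D) = (D + s)*(D + 121) = (D + s)*(121 + D) = (121 + D)*(D + s))
49409/L(-92, 88) + z/(-15512) = 49409/(88² + 121*88 + 121*(-92) + 88*(-92)) + 21855/(-15512) = 49409/(7744 + 10648 - 11132 - 8096) + 21855*(-1/15512) = 49409/(-836) - 21855/15512 = 49409*(-1/836) - 21855/15512 = -49409/836 - 21855/15512 = -196175797/3242008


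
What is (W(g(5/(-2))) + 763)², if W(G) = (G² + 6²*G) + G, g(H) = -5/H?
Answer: 707281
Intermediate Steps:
W(G) = G² + 37*G (W(G) = (G² + 36*G) + G = G² + 37*G)
(W(g(5/(-2))) + 763)² = ((-5/(5/(-2)))*(37 - 5/(5/(-2))) + 763)² = ((-5/(5*(-½)))*(37 - 5/(5*(-½))) + 763)² = ((-5/(-5/2))*(37 - 5/(-5/2)) + 763)² = ((-5*(-⅖))*(37 - 5*(-⅖)) + 763)² = (2*(37 + 2) + 763)² = (2*39 + 763)² = (78 + 763)² = 841² = 707281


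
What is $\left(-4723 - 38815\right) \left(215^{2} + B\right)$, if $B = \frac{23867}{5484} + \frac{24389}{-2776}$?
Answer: $- \frac{3829399353003851}{1902948} \approx -2.0124 \cdot 10^{9}$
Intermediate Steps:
$B = - \frac{16873621}{3805896}$ ($B = 23867 \cdot \frac{1}{5484} + 24389 \left(- \frac{1}{2776}\right) = \frac{23867}{5484} - \frac{24389}{2776} = - \frac{16873621}{3805896} \approx -4.4335$)
$\left(-4723 - 38815\right) \left(215^{2} + B\right) = \left(-4723 - 38815\right) \left(215^{2} - \frac{16873621}{3805896}\right) = - 43538 \left(46225 - \frac{16873621}{3805896}\right) = \left(-43538\right) \frac{175910668979}{3805896} = - \frac{3829399353003851}{1902948}$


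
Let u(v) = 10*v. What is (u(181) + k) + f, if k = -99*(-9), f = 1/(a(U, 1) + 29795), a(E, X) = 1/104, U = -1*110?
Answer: 8369537485/3098681 ≈ 2701.0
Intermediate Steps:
U = -110
a(E, X) = 1/104
f = 104/3098681 (f = 1/(1/104 + 29795) = 1/(3098681/104) = 104/3098681 ≈ 3.3563e-5)
k = 891 (k = -9*(-99) = 891)
(u(181) + k) + f = (10*181 + 891) + 104/3098681 = (1810 + 891) + 104/3098681 = 2701 + 104/3098681 = 8369537485/3098681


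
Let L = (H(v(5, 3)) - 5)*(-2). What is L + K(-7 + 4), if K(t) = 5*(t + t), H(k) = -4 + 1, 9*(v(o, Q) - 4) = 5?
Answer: -14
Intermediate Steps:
v(o, Q) = 41/9 (v(o, Q) = 4 + (⅑)*5 = 4 + 5/9 = 41/9)
H(k) = -3
K(t) = 10*t (K(t) = 5*(2*t) = 10*t)
L = 16 (L = (-3 - 5)*(-2) = -8*(-2) = 16)
L + K(-7 + 4) = 16 + 10*(-7 + 4) = 16 + 10*(-3) = 16 - 30 = -14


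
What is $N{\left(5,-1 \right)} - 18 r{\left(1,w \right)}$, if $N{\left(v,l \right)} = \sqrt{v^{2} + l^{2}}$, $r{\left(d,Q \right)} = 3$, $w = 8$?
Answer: $-54 + \sqrt{26} \approx -48.901$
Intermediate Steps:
$N{\left(v,l \right)} = \sqrt{l^{2} + v^{2}}$
$N{\left(5,-1 \right)} - 18 r{\left(1,w \right)} = \sqrt{\left(-1\right)^{2} + 5^{2}} - 54 = \sqrt{1 + 25} - 54 = \sqrt{26} - 54 = -54 + \sqrt{26}$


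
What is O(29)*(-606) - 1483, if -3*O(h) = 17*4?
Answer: 12253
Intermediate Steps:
O(h) = -68/3 (O(h) = -17*4/3 = -⅓*68 = -68/3)
O(29)*(-606) - 1483 = -68/3*(-606) - 1483 = 13736 - 1483 = 12253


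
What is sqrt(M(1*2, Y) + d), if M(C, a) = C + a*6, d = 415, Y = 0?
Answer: sqrt(417) ≈ 20.421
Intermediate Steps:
M(C, a) = C + 6*a
sqrt(M(1*2, Y) + d) = sqrt((1*2 + 6*0) + 415) = sqrt((2 + 0) + 415) = sqrt(2 + 415) = sqrt(417)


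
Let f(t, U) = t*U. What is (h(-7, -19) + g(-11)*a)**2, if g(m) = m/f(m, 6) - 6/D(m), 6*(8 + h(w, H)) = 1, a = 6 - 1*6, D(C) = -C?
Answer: 2209/36 ≈ 61.361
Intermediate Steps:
f(t, U) = U*t
a = 0 (a = 6 - 6 = 0)
h(w, H) = -47/6 (h(w, H) = -8 + (1/6)*1 = -8 + 1/6 = -47/6)
g(m) = 1/6 + 6/m (g(m) = m/((6*m)) - 6*(-1/m) = m*(1/(6*m)) - (-6)/m = 1/6 + 6/m)
(h(-7, -19) + g(-11)*a)**2 = (-47/6 + ((1/6)*(36 - 11)/(-11))*0)**2 = (-47/6 + ((1/6)*(-1/11)*25)*0)**2 = (-47/6 - 25/66*0)**2 = (-47/6 + 0)**2 = (-47/6)**2 = 2209/36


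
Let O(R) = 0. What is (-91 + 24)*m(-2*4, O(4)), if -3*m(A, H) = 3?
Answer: 67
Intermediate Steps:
m(A, H) = -1 (m(A, H) = -⅓*3 = -1)
(-91 + 24)*m(-2*4, O(4)) = (-91 + 24)*(-1) = -67*(-1) = 67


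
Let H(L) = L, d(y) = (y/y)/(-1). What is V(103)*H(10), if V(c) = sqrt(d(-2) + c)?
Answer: 10*sqrt(102) ≈ 100.99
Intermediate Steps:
d(y) = -1 (d(y) = 1*(-1) = -1)
V(c) = sqrt(-1 + c)
V(103)*H(10) = sqrt(-1 + 103)*10 = sqrt(102)*10 = 10*sqrt(102)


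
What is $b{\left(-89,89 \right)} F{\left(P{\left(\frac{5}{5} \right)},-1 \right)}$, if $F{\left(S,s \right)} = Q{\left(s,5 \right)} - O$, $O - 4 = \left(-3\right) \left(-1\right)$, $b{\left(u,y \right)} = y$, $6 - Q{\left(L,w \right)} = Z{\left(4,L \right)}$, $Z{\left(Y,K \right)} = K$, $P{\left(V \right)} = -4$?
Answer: $0$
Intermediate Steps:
$Q{\left(L,w \right)} = 6 - L$
$O = 7$ ($O = 4 - -3 = 4 + 3 = 7$)
$F{\left(S,s \right)} = -1 - s$ ($F{\left(S,s \right)} = \left(6 - s\right) - 7 = -1 - s$)
$b{\left(-89,89 \right)} F{\left(P{\left(\frac{5}{5} \right)},-1 \right)} = 89 \left(-1 - -1\right) = 89 \left(-1 + 1\right) = 89 \cdot 0 = 0$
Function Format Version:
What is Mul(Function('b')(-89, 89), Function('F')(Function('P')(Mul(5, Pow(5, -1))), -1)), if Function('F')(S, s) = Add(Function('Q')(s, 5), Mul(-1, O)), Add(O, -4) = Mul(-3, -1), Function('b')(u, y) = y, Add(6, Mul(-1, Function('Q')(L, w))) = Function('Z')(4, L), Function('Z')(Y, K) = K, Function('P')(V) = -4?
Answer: 0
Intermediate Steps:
Function('Q')(L, w) = Add(6, Mul(-1, L))
O = 7 (O = Add(4, Mul(-3, -1)) = Add(4, 3) = 7)
Function('F')(S, s) = Add(-1, Mul(-1, s)) (Function('F')(S, s) = Add(Add(6, Mul(-1, s)), Mul(-1, 7)) = Add(Add(6, Mul(-1, s)), -7) = Add(-1, Mul(-1, s)))
Mul(Function('b')(-89, 89), Function('F')(Function('P')(Mul(5, Pow(5, -1))), -1)) = Mul(89, Add(-1, Mul(-1, -1))) = Mul(89, Add(-1, 1)) = Mul(89, 0) = 0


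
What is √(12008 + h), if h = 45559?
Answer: √57567 ≈ 239.93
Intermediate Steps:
√(12008 + h) = √(12008 + 45559) = √57567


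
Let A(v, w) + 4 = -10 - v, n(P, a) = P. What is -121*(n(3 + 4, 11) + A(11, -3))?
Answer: 2178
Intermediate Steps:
A(v, w) = -14 - v (A(v, w) = -4 + (-10 - v) = -14 - v)
-121*(n(3 + 4, 11) + A(11, -3)) = -121*((3 + 4) + (-14 - 1*11)) = -121*(7 + (-14 - 11)) = -121*(7 - 25) = -121*(-18) = 2178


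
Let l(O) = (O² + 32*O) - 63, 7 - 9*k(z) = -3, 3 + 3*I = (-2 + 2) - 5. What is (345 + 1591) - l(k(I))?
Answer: 158939/81 ≈ 1962.2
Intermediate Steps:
I = -8/3 (I = -1 + ((-2 + 2) - 5)/3 = -1 + (0 - 5)/3 = -1 + (⅓)*(-5) = -1 - 5/3 = -8/3 ≈ -2.6667)
k(z) = 10/9 (k(z) = 7/9 - ⅑*(-3) = 7/9 + ⅓ = 10/9)
l(O) = -63 + O² + 32*O
(345 + 1591) - l(k(I)) = (345 + 1591) - (-63 + (10/9)² + 32*(10/9)) = 1936 - (-63 + 100/81 + 320/9) = 1936 - 1*(-2123/81) = 1936 + 2123/81 = 158939/81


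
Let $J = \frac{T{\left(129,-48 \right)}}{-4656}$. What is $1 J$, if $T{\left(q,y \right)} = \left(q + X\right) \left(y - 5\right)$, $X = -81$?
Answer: $\frac{53}{97} \approx 0.54639$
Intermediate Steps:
$T{\left(q,y \right)} = \left(-81 + q\right) \left(-5 + y\right)$ ($T{\left(q,y \right)} = \left(q - 81\right) \left(y - 5\right) = \left(-81 + q\right) \left(-5 + y\right)$)
$J = \frac{53}{97}$ ($J = \frac{405 - -3888 - 645 + 129 \left(-48\right)}{-4656} = \left(405 + 3888 - 645 - 6192\right) \left(- \frac{1}{4656}\right) = \left(-2544\right) \left(- \frac{1}{4656}\right) = \frac{53}{97} \approx 0.54639$)
$1 J = 1 \cdot \frac{53}{97} = \frac{53}{97}$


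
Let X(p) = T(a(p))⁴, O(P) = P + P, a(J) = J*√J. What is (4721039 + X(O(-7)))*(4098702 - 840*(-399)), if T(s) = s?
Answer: 54317358970650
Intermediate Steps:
a(J) = J^(3/2)
O(P) = 2*P
X(p) = p⁶ (X(p) = (p^(3/2))⁴ = p⁶)
(4721039 + X(O(-7)))*(4098702 - 840*(-399)) = (4721039 + (2*(-7))⁶)*(4098702 - 840*(-399)) = (4721039 + (-14)⁶)*(4098702 + 335160) = (4721039 + 7529536)*4433862 = 12250575*4433862 = 54317358970650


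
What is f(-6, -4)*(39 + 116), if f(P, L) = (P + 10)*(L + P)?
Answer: -6200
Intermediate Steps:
f(P, L) = (10 + P)*(L + P)
f(-6, -4)*(39 + 116) = ((-6)² + 10*(-4) + 10*(-6) - 4*(-6))*(39 + 116) = (36 - 40 - 60 + 24)*155 = -40*155 = -6200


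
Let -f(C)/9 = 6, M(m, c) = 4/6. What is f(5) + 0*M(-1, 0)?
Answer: -54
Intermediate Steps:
M(m, c) = 2/3 (M(m, c) = 4*(1/6) = 2/3)
f(C) = -54 (f(C) = -9*6 = -54)
f(5) + 0*M(-1, 0) = -54 + 0*(2/3) = -54 + 0 = -54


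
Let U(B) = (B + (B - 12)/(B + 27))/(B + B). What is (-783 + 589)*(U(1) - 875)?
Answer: 4751351/28 ≈ 1.6969e+5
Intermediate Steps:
U(B) = (B + (-12 + B)/(27 + B))/(2*B) (U(B) = (B + (-12 + B)/(27 + B))/((2*B)) = (B + (-12 + B)/(27 + B))*(1/(2*B)) = (B + (-12 + B)/(27 + B))/(2*B))
(-783 + 589)*(U(1) - 875) = (-783 + 589)*((½)*(-12 + 1² + 28*1)/(1*(27 + 1)) - 875) = -194*((½)*1*(-12 + 1 + 28)/28 - 875) = -194*((½)*1*(1/28)*17 - 875) = -194*(17/56 - 875) = -194*(-48983/56) = 4751351/28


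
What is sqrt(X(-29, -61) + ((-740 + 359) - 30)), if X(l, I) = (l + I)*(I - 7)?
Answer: sqrt(5709) ≈ 75.558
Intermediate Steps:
X(l, I) = (-7 + I)*(I + l) (X(l, I) = (I + l)*(-7 + I) = (-7 + I)*(I + l))
sqrt(X(-29, -61) + ((-740 + 359) - 30)) = sqrt(((-61)**2 - 7*(-61) - 7*(-29) - 61*(-29)) + ((-740 + 359) - 30)) = sqrt((3721 + 427 + 203 + 1769) + (-381 - 30)) = sqrt(6120 - 411) = sqrt(5709)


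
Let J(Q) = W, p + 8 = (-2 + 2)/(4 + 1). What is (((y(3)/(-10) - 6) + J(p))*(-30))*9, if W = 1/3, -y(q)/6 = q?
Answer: 1044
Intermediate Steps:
p = -8 (p = -8 + (-2 + 2)/(4 + 1) = -8 + 0/5 = -8 + 0*(1/5) = -8 + 0 = -8)
y(q) = -6*q
W = 1/3 ≈ 0.33333
J(Q) = 1/3
(((y(3)/(-10) - 6) + J(p))*(-30))*9 = (((-6*3/(-10) - 6) + 1/3)*(-30))*9 = (((-18*(-1/10) - 6) + 1/3)*(-30))*9 = (((9/5 - 6) + 1/3)*(-30))*9 = ((-21/5 + 1/3)*(-30))*9 = -58/15*(-30)*9 = 116*9 = 1044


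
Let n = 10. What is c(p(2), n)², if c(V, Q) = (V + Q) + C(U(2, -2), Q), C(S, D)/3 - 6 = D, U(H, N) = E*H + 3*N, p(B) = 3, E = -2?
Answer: 3721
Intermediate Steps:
U(H, N) = -2*H + 3*N
C(S, D) = 18 + 3*D
c(V, Q) = 18 + V + 4*Q (c(V, Q) = (V + Q) + (18 + 3*Q) = (Q + V) + (18 + 3*Q) = 18 + V + 4*Q)
c(p(2), n)² = (18 + 3 + 4*10)² = (18 + 3 + 40)² = 61² = 3721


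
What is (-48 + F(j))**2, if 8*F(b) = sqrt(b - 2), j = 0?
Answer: (384 - I*sqrt(2))**2/64 ≈ 2304.0 - 16.971*I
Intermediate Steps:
F(b) = sqrt(-2 + b)/8 (F(b) = sqrt(b - 2)/8 = sqrt(-2 + b)/8)
(-48 + F(j))**2 = (-48 + sqrt(-2 + 0)/8)**2 = (-48 + sqrt(-2)/8)**2 = (-48 + (I*sqrt(2))/8)**2 = (-48 + I*sqrt(2)/8)**2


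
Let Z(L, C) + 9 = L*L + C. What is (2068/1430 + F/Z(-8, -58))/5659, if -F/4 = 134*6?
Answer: 69774/367835 ≈ 0.18969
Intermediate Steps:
F = -3216 (F = -536*6 = -4*804 = -3216)
Z(L, C) = -9 + C + L² (Z(L, C) = -9 + (L*L + C) = -9 + (L² + C) = -9 + (C + L²) = -9 + C + L²)
(2068/1430 + F/Z(-8, -58))/5659 = (2068/1430 - 3216/(-9 - 58 + (-8)²))/5659 = (2068*(1/1430) - 3216/(-9 - 58 + 64))*(1/5659) = (94/65 - 3216/(-3))*(1/5659) = (94/65 - 3216*(-⅓))*(1/5659) = (94/65 + 1072)*(1/5659) = (69774/65)*(1/5659) = 69774/367835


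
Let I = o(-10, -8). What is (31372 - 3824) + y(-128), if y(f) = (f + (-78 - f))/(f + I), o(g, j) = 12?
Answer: 1597823/58 ≈ 27549.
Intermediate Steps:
I = 12
y(f) = -78/(12 + f) (y(f) = (f + (-78 - f))/(f + 12) = -78/(12 + f))
(31372 - 3824) + y(-128) = (31372 - 3824) - 78/(12 - 128) = 27548 - 78/(-116) = 27548 - 78*(-1/116) = 27548 + 39/58 = 1597823/58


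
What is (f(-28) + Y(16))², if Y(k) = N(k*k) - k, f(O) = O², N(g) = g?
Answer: 1048576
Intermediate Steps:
Y(k) = k² - k (Y(k) = k*k - k = k² - k)
(f(-28) + Y(16))² = ((-28)² + 16*(-1 + 16))² = (784 + 16*15)² = (784 + 240)² = 1024² = 1048576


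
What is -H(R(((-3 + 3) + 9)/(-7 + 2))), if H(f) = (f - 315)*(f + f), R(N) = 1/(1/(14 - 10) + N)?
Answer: -391400/961 ≈ -407.28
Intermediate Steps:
R(N) = 1/(¼ + N) (R(N) = 1/(1/4 + N) = 1/(¼ + N))
H(f) = 2*f*(-315 + f) (H(f) = (-315 + f)*(2*f) = 2*f*(-315 + f))
-H(R(((-3 + 3) + 9)/(-7 + 2))) = -2*4/(1 + 4*(((-3 + 3) + 9)/(-7 + 2)))*(-315 + 4/(1 + 4*(((-3 + 3) + 9)/(-7 + 2)))) = -2*4/(1 + 4*((0 + 9)/(-5)))*(-315 + 4/(1 + 4*((0 + 9)/(-5)))) = -2*4/(1 + 4*(9*(-⅕)))*(-315 + 4/(1 + 4*(9*(-⅕)))) = -2*4/(1 + 4*(-9/5))*(-315 + 4/(1 + 4*(-9/5))) = -2*4/(1 - 36/5)*(-315 + 4/(1 - 36/5)) = -2*4/(-31/5)*(-315 + 4/(-31/5)) = -2*4*(-5/31)*(-315 + 4*(-5/31)) = -2*(-20)*(-315 - 20/31)/31 = -2*(-20)*(-9785)/(31*31) = -1*391400/961 = -391400/961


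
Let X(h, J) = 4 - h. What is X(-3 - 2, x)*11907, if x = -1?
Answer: 107163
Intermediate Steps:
X(-3 - 2, x)*11907 = (4 - (-3 - 2))*11907 = (4 - 1*(-5))*11907 = (4 + 5)*11907 = 9*11907 = 107163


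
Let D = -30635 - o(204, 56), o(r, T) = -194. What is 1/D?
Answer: -1/30441 ≈ -3.2850e-5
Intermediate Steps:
D = -30441 (D = -30635 - 1*(-194) = -30635 + 194 = -30441)
1/D = 1/(-30441) = -1/30441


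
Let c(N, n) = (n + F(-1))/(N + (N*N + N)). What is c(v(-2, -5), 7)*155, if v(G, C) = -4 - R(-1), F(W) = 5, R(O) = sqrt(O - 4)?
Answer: -620*I/(-I + 2*sqrt(5)) ≈ 29.524 - 132.03*I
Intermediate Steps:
R(O) = sqrt(-4 + O)
v(G, C) = -4 - I*sqrt(5) (v(G, C) = -4 - sqrt(-4 - 1) = -4 - sqrt(-5) = -4 - I*sqrt(5))
c(N, n) = (5 + n)/(N**2 + 2*N) (c(N, n) = (n + 5)/(N + (N*N + N)) = (5 + n)/(N + (N**2 + N)) = (5 + n)/(N + (N + N**2)) = (5 + n)/(N**2 + 2*N))
c(v(-2, -5), 7)*155 = ((5 + 7)/((-4 - I*sqrt(5))*(2 + (-4 - I*sqrt(5)))))*155 = (12/(-4 - I*sqrt(5)*(-2 - I*sqrt(5))))*155 = (12/((-4 - I*sqrt(5))*(-2 - I*sqrt(5))))*155 = 1860/((-4 - I*sqrt(5))*(-2 - I*sqrt(5)))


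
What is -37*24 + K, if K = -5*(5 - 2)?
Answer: -903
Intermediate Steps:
K = -15 (K = -5*3 = -15)
-37*24 + K = -37*24 - 15 = -888 - 15 = -903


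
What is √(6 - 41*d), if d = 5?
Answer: I*√199 ≈ 14.107*I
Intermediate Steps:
√(6 - 41*d) = √(6 - 41*5) = √(6 - 205) = √(-199) = I*√199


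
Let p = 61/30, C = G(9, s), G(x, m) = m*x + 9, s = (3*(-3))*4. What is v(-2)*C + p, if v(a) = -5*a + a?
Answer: -75539/30 ≈ -2518.0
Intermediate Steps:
s = -36 (s = -9*4 = -36)
G(x, m) = 9 + m*x
C = -315 (C = 9 - 36*9 = 9 - 324 = -315)
v(a) = -4*a
p = 61/30 (p = 61*(1/30) = 61/30 ≈ 2.0333)
v(-2)*C + p = -4*(-2)*(-315) + 61/30 = 8*(-315) + 61/30 = -2520 + 61/30 = -75539/30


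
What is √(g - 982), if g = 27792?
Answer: √26810 ≈ 163.74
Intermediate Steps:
√(g - 982) = √(27792 - 982) = √26810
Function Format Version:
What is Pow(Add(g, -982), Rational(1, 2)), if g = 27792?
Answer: Pow(26810, Rational(1, 2)) ≈ 163.74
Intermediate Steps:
Pow(Add(g, -982), Rational(1, 2)) = Pow(Add(27792, -982), Rational(1, 2)) = Pow(26810, Rational(1, 2))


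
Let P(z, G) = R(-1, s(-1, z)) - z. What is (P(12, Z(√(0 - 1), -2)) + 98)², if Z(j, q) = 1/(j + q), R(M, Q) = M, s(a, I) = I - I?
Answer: 7225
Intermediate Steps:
s(a, I) = 0
P(z, G) = -1 - z
(P(12, Z(√(0 - 1), -2)) + 98)² = ((-1 - 1*12) + 98)² = ((-1 - 12) + 98)² = (-13 + 98)² = 85² = 7225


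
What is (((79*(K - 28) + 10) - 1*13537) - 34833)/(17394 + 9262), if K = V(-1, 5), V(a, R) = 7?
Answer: -50019/26656 ≈ -1.8765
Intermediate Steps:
K = 7
(((79*(K - 28) + 10) - 1*13537) - 34833)/(17394 + 9262) = (((79*(7 - 28) + 10) - 1*13537) - 34833)/(17394 + 9262) = (((79*(-21) + 10) - 13537) - 34833)/26656 = (((-1659 + 10) - 13537) - 34833)*(1/26656) = ((-1649 - 13537) - 34833)*(1/26656) = (-15186 - 34833)*(1/26656) = -50019*1/26656 = -50019/26656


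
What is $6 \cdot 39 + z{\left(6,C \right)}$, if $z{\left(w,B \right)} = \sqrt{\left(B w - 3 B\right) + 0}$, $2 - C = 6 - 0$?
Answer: $234 + 2 i \sqrt{3} \approx 234.0 + 3.4641 i$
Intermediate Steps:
$C = -4$ ($C = 2 - \left(6 - 0\right) = 2 - \left(6 + 0\right) = 2 - 6 = -4$)
$z{\left(w,B \right)} = \sqrt{- 3 B + B w}$ ($z{\left(w,B \right)} = \sqrt{\left(- 3 B + B w\right) + 0} = \sqrt{- 3 B + B w}$)
$6 \cdot 39 + z{\left(6,C \right)} = 6 \cdot 39 + \sqrt{- 4 \left(-3 + 6\right)} = 234 + \sqrt{\left(-4\right) 3} = 234 + \sqrt{-12} = 234 + 2 i \sqrt{3}$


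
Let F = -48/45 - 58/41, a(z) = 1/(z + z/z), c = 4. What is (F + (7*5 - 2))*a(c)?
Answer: 18769/3075 ≈ 6.1037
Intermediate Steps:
a(z) = 1/(1 + z) (a(z) = 1/(z + 1) = 1/(1 + z))
F = -1526/615 (F = -48*1/45 - 58*1/41 = -16/15 - 58/41 = -1526/615 ≈ -2.4813)
(F + (7*5 - 2))*a(c) = (-1526/615 + (7*5 - 2))/(1 + 4) = (-1526/615 + (35 - 2))/5 = (-1526/615 + 33)*(1/5) = (18769/615)*(1/5) = 18769/3075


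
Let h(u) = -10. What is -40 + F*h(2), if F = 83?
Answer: -870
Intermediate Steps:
-40 + F*h(2) = -40 + 83*(-10) = -40 - 830 = -870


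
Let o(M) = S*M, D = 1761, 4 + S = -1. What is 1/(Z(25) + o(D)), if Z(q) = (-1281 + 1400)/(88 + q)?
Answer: -113/994846 ≈ -0.00011359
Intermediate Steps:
Z(q) = 119/(88 + q)
S = -5 (S = -4 - 1 = -5)
o(M) = -5*M
1/(Z(25) + o(D)) = 1/(119/(88 + 25) - 5*1761) = 1/(119/113 - 8805) = 1/(-994846/113) = -113/994846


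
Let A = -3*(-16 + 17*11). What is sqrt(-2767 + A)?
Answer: 4*I*sqrt(205) ≈ 57.271*I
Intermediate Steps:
A = -513 (A = -3*(-16 + 187) = -3*171 = -513)
sqrt(-2767 + A) = sqrt(-2767 - 513) = sqrt(-3280) = 4*I*sqrt(205)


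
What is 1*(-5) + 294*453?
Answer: 133177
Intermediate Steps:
1*(-5) + 294*453 = -5 + 133182 = 133177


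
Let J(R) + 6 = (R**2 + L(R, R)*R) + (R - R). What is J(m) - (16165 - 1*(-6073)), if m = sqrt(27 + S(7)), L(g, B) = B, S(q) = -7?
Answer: -22204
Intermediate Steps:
m = 2*sqrt(5) (m = sqrt(27 - 7) = sqrt(20) = 2*sqrt(5) ≈ 4.4721)
J(R) = -6 + 2*R**2 (J(R) = -6 + ((R**2 + R*R) + (R - R)) = -6 + ((R**2 + R**2) + 0) = -6 + (2*R**2 + 0) = -6 + 2*R**2)
J(m) - (16165 - 1*(-6073)) = (-6 + 2*(2*sqrt(5))**2) - (16165 - 1*(-6073)) = (-6 + 2*20) - (16165 + 6073) = (-6 + 40) - 1*22238 = 34 - 22238 = -22204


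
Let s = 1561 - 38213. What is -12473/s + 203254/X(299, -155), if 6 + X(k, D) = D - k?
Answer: -1860982007/4214980 ≈ -441.52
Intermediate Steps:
s = -36652
X(k, D) = -6 + D - k (X(k, D) = -6 + (D - k) = -6 + D - k)
-12473/s + 203254/X(299, -155) = -12473/(-36652) + 203254/(-6 - 155 - 1*299) = -12473*(-1/36652) + 203254/(-6 - 155 - 299) = 12473/36652 + 203254/(-460) = 12473/36652 + 203254*(-1/460) = 12473/36652 - 101627/230 = -1860982007/4214980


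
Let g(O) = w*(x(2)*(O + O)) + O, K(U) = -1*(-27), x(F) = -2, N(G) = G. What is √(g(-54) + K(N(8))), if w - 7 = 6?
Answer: 3*√309 ≈ 52.735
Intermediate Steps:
K(U) = 27
w = 13 (w = 7 + 6 = 13)
g(O) = -51*O (g(O) = 13*(-2*(O + O)) + O = 13*(-4*O) + O = -52*O + O = -51*O)
√(g(-54) + K(N(8))) = √(-51*(-54) + 27) = √(2754 + 27) = √2781 = 3*√309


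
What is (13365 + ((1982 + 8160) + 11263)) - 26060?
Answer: 8710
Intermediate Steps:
(13365 + ((1982 + 8160) + 11263)) - 26060 = (13365 + (10142 + 11263)) - 26060 = (13365 + 21405) - 26060 = 34770 - 26060 = 8710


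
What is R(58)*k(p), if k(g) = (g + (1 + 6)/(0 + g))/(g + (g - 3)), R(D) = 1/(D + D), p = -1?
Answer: 2/145 ≈ 0.013793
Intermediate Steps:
R(D) = 1/(2*D)
k(g) = (g + 7/g)/(-3 + 2*g) (k(g) = (g + 7/g)/(g + (-3 + g)) = (g + 7/g)/(-3 + 2*g))
R(58)*k(p) = ((½)/58)*((7 + (-1)²)/((-1)*(-3 + 2*(-1)))) = ((½)*(1/58))*(-(7 + 1)/(-3 - 2)) = (-1*8/(-5))/116 = (-1*(-⅕)*8)/116 = (1/116)*(8/5) = 2/145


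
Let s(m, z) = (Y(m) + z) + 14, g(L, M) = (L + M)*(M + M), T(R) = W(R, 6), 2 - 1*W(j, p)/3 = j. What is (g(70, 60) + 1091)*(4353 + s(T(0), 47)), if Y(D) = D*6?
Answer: 74274950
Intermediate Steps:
W(j, p) = 6 - 3*j
T(R) = 6 - 3*R
g(L, M) = 2*M*(L + M) (g(L, M) = (L + M)*(2*M) = 2*M*(L + M))
Y(D) = 6*D
s(m, z) = 14 + z + 6*m (s(m, z) = (6*m + z) + 14 = (z + 6*m) + 14 = 14 + z + 6*m)
(g(70, 60) + 1091)*(4353 + s(T(0), 47)) = (2*60*(70 + 60) + 1091)*(4353 + (14 + 47 + 6*(6 - 3*0))) = (2*60*130 + 1091)*(4353 + (14 + 47 + 6*(6 + 0))) = (15600 + 1091)*(4353 + (14 + 47 + 6*6)) = 16691*(4353 + (14 + 47 + 36)) = 16691*(4353 + 97) = 16691*4450 = 74274950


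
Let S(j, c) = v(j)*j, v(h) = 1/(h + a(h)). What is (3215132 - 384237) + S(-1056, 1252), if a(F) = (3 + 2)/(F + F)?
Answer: 6313682238187/2230277 ≈ 2.8309e+6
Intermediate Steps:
a(F) = 5/(2*F) (a(F) = 5/((2*F)) = 5*(1/(2*F)) = 5/(2*F))
v(h) = 1/(h + 5/(2*h))
S(j, c) = 2*j²/(5 + 2*j²) (S(j, c) = (2*j/(5 + 2*j²))*j = 2*j²/(5 + 2*j²))
(3215132 - 384237) + S(-1056, 1252) = (3215132 - 384237) + 2*(-1056)²/(5 + 2*(-1056)²) = 2830895 + 2*1115136/(5 + 2*1115136) = 2830895 + 2*1115136/(5 + 2230272) = 2830895 + 2*1115136/2230277 = 2830895 + 2*1115136*(1/2230277) = 2830895 + 2230272/2230277 = 6313682238187/2230277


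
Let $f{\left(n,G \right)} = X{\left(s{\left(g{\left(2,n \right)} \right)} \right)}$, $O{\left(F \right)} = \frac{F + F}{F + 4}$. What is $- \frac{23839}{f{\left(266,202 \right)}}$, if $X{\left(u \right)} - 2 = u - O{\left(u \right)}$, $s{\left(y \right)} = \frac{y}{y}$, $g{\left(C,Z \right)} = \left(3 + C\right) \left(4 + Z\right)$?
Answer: $- \frac{119195}{13} \approx -9168.8$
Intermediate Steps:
$O{\left(F \right)} = \frac{2 F}{4 + F}$
$s{\left(y \right)} = 1$
$X{\left(u \right)} = 2 + u - \frac{2 u}{4 + u}$ ($X{\left(u \right)} = 2 + \left(u - \frac{2 u}{4 + u}\right) = 2 + u - \frac{2 u}{4 + u}$)
$f{\left(n,G \right)} = \frac{13}{5}$ ($f{\left(n,G \right)} = \frac{8 + 1^{2} + 4 \cdot 1}{4 + 1} = \frac{8 + 1 + 4}{5} = \frac{1}{5} \cdot 13 = \frac{13}{5}$)
$- \frac{23839}{f{\left(266,202 \right)}} = - \frac{23839}{\frac{13}{5}} = \left(-23839\right) \frac{5}{13} = - \frac{119195}{13}$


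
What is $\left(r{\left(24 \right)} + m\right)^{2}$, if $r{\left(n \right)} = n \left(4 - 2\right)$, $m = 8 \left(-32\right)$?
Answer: $43264$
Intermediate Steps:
$m = -256$
$r{\left(n \right)} = 2 n$ ($r{\left(n \right)} = n 2 = 2 n$)
$\left(r{\left(24 \right)} + m\right)^{2} = \left(2 \cdot 24 - 256\right)^{2} = \left(48 - 256\right)^{2} = \left(-208\right)^{2} = 43264$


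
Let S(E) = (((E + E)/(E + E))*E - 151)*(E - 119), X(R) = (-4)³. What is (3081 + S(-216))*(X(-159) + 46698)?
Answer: 5877096484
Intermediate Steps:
X(R) = -64
S(E) = (-151 + E)*(-119 + E) (S(E) = (((2*E)/((2*E)))*E - 151)*(-119 + E) = (((2*E)*(1/(2*E)))*E - 151)*(-119 + E) = (1*E - 151)*(-119 + E) = (E - 151)*(-119 + E) = (-151 + E)*(-119 + E))
(3081 + S(-216))*(X(-159) + 46698) = (3081 + (17969 + (-216)² - 270*(-216)))*(-64 + 46698) = (3081 + (17969 + 46656 + 58320))*46634 = (3081 + 122945)*46634 = 126026*46634 = 5877096484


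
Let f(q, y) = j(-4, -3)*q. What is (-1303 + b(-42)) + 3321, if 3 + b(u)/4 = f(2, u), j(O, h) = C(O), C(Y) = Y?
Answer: 1974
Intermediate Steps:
j(O, h) = O
f(q, y) = -4*q
b(u) = -44 (b(u) = -12 + 4*(-4*2) = -12 + 4*(-8) = -12 - 32 = -44)
(-1303 + b(-42)) + 3321 = (-1303 - 44) + 3321 = -1347 + 3321 = 1974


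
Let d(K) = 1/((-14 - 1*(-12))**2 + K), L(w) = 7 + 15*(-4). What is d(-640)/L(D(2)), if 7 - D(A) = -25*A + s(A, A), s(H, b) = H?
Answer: 1/33708 ≈ 2.9667e-5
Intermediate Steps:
D(A) = 7 + 24*A (D(A) = 7 - (-25*A + A) = 7 - (-24)*A = 7 + 24*A)
L(w) = -53 (L(w) = 7 - 60 = -53)
d(K) = 1/(4 + K) (d(K) = 1/((-14 + 12)**2 + K) = 1/((-2)**2 + K) = 1/(4 + K))
d(-640)/L(D(2)) = 1/((4 - 640)*(-53)) = -1/53/(-636) = -1/636*(-1/53) = 1/33708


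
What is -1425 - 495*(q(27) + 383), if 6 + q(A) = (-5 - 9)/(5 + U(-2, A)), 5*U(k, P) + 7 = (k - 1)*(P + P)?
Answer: -1506245/8 ≈ -1.8828e+5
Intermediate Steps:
U(k, P) = -7/5 + 2*P*(-1 + k)/5 (U(k, P) = -7/5 + ((k - 1)*(P + P))/5 = -7/5 + ((-1 + k)*(2*P))/5 = -7/5 + (2*P*(-1 + k))/5 = -7/5 + 2*P*(-1 + k)/5)
q(A) = -6 - 14/(18/5 - 6*A/5) (q(A) = -6 + (-5 - 9)/(5 + (-7/5 - 2*A/5 + (⅖)*A*(-2))) = -6 - 14/(5 + (-7/5 - 2*A/5 - 4*A/5)) = -6 - 14/(5 + (-7/5 - 6*A/5)) = -6 - 14/(18/5 - 6*A/5))
-1425 - 495*(q(27) + 383) = -1425 - 495*((-89 + 18*27)/(3*(3 - 1*27)) + 383) = -1425 - 495*((-89 + 486)/(3*(3 - 27)) + 383) = -1425 - 495*((⅓)*397/(-24) + 383) = -1425 - 495*((⅓)*(-1/24)*397 + 383) = -1425 - 495*(-397/72 + 383) = -1425 - 495*27179/72 = -1425 - 1494845/8 = -1506245/8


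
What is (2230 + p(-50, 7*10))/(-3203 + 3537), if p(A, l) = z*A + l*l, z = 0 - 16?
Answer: 3965/167 ≈ 23.743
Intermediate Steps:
z = -16
p(A, l) = l² - 16*A (p(A, l) = -16*A + l*l = -16*A + l² = l² - 16*A)
(2230 + p(-50, 7*10))/(-3203 + 3537) = (2230 + ((7*10)² - 16*(-50)))/(-3203 + 3537) = (2230 + (70² + 800))/334 = (2230 + (4900 + 800))*(1/334) = (2230 + 5700)*(1/334) = 7930*(1/334) = 3965/167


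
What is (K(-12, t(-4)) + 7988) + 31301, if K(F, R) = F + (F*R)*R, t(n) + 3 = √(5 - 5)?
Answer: 39169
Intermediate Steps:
t(n) = -3 (t(n) = -3 + √(5 - 5) = -3 + √0 = -3 + 0 = -3)
K(F, R) = F + F*R²
(K(-12, t(-4)) + 7988) + 31301 = (-12*(1 + (-3)²) + 7988) + 31301 = (-12*(1 + 9) + 7988) + 31301 = (-12*10 + 7988) + 31301 = (-120 + 7988) + 31301 = 7868 + 31301 = 39169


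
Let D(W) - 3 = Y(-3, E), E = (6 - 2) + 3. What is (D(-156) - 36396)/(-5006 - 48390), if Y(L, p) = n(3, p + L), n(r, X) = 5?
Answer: 9097/13349 ≈ 0.68147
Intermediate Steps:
E = 7 (E = 4 + 3 = 7)
Y(L, p) = 5
D(W) = 8 (D(W) = 3 + 5 = 8)
(D(-156) - 36396)/(-5006 - 48390) = (8 - 36396)/(-5006 - 48390) = -36388/(-53396) = -36388*(-1/53396) = 9097/13349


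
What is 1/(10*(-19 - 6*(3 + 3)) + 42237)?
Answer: 1/41687 ≈ 2.3988e-5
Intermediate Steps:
1/(10*(-19 - 6*(3 + 3)) + 42237) = 1/(10*(-19 - 6*6) + 42237) = 1/(10*(-19 - 36) + 42237) = 1/(10*(-55) + 42237) = 1/(-550 + 42237) = 1/41687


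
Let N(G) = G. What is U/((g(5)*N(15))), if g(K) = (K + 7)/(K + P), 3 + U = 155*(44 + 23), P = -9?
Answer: -10382/45 ≈ -230.71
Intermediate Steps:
U = 10382 (U = -3 + 155*(44 + 23) = -3 + 155*67 = -3 + 10385 = 10382)
g(K) = (7 + K)/(-9 + K) (g(K) = (K + 7)/(K - 9) = (7 + K)/(-9 + K))
U/((g(5)*N(15))) = 10382/((((7 + 5)/(-9 + 5))*15)) = 10382/(((12/(-4))*15)) = 10382/((-1/4*12*15)) = 10382/((-3*15)) = 10382/(-45) = 10382*(-1/45) = -10382/45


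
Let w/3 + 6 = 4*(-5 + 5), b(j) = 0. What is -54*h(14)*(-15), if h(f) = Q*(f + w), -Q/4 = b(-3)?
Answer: 0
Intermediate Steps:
w = -18 (w = -18 + 3*(4*(-5 + 5)) = -18 + 3*(4*0) = -18 + 3*0 = -18 + 0 = -18)
Q = 0 (Q = -4*0 = 0)
h(f) = 0 (h(f) = 0*(f - 18) = 0*(-18 + f) = 0)
-54*h(14)*(-15) = -54*0*(-15) = 0*(-15) = 0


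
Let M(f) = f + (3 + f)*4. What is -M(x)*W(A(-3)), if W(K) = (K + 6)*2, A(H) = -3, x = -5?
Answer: 78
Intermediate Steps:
W(K) = 12 + 2*K (W(K) = (6 + K)*2 = 12 + 2*K)
M(f) = 12 + 5*f (M(f) = f + (12 + 4*f) = 12 + 5*f)
-M(x)*W(A(-3)) = -(12 + 5*(-5))*(12 + 2*(-3)) = -(12 - 25)*(12 - 6) = -(-13)*6 = -1*(-78) = 78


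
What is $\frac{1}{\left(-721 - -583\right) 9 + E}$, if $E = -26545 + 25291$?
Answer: $- \frac{1}{2496} \approx -0.00040064$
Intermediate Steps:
$E = -1254$
$\frac{1}{\left(-721 - -583\right) 9 + E} = \frac{1}{\left(-721 - -583\right) 9 - 1254} = \frac{1}{\left(-721 + 583\right) 9 - 1254} = \frac{1}{\left(-138\right) 9 - 1254} = \frac{1}{-1242 - 1254} = \frac{1}{-2496} = - \frac{1}{2496}$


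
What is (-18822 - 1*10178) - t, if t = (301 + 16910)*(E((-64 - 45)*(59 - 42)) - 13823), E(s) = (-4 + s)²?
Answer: -59113377086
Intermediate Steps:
t = 59113348086 (t = (301 + 16910)*((-4 + (-64 - 45)*(59 - 42))² - 13823) = 17211*((-4 - 109*17)² - 13823) = 17211*((-4 - 1853)² - 13823) = 17211*((-1857)² - 13823) = 17211*(3448449 - 13823) = 17211*3434626 = 59113348086)
(-18822 - 1*10178) - t = (-18822 - 1*10178) - 1*59113348086 = (-18822 - 10178) - 59113348086 = -29000 - 59113348086 = -59113377086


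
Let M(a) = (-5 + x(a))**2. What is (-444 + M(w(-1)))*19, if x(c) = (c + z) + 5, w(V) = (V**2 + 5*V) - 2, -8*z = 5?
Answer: -486533/64 ≈ -7602.1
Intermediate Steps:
z = -5/8 (z = -1/8*5 = -5/8 ≈ -0.62500)
w(V) = -2 + V**2 + 5*V
x(c) = 35/8 + c (x(c) = (c - 5/8) + 5 = (-5/8 + c) + 5 = 35/8 + c)
M(a) = (-5/8 + a)**2 (M(a) = (-5 + (35/8 + a))**2 = (-5/8 + a)**2)
(-444 + M(w(-1)))*19 = (-444 + (-5 + 8*(-2 + (-1)**2 + 5*(-1)))**2/64)*19 = (-444 + (-5 + 8*(-2 + 1 - 5))**2/64)*19 = (-444 + (-5 + 8*(-6))**2/64)*19 = (-444 + (-5 - 48)**2/64)*19 = (-444 + (1/64)*(-53)**2)*19 = (-444 + (1/64)*2809)*19 = (-444 + 2809/64)*19 = -25607/64*19 = -486533/64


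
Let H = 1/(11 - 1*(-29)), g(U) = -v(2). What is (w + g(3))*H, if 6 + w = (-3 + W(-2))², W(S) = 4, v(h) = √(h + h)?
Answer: -7/40 ≈ -0.17500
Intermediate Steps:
v(h) = √2*√h (v(h) = √(2*h) = √2*√h)
g(U) = -2 (g(U) = -√2*√2 = -1*2 = -2)
w = -5 (w = -6 + (-3 + 4)² = -6 + 1² = -6 + 1 = -5)
H = 1/40 (H = 1/(11 + 29) = 1/40 ≈ 0.025000)
(w + g(3))*H = (-5 - 2)*(1/40) = -7*1/40 = -7/40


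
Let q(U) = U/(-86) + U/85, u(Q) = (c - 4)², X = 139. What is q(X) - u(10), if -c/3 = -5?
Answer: -884371/7310 ≈ -120.98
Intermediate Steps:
c = 15 (c = -3*(-5) = 15)
u(Q) = 121 (u(Q) = (15 - 4)² = 11² = 121)
q(U) = U/7310 (q(U) = U*(-1/86) + U*(1/85) = -U/86 + U/85 = U/7310)
q(X) - u(10) = (1/7310)*139 - 1*121 = 139/7310 - 121 = -884371/7310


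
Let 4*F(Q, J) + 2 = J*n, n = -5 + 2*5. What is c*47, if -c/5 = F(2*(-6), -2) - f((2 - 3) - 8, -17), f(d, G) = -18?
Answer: -3525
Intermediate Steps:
n = 5 (n = -5 + 10 = 5)
F(Q, J) = -1/2 + 5*J/4 (F(Q, J) = -1/2 + (J*5)/4 = -1/2 + (5*J)/4 = -1/2 + 5*J/4)
c = -75 (c = -5*((-1/2 + (5/4)*(-2)) - 1*(-18)) = -5*((-1/2 - 5/2) + 18) = -5*(-3 + 18) = -5*15 = -75)
c*47 = -75*47 = -3525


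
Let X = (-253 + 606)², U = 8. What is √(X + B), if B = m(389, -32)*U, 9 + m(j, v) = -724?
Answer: √118745 ≈ 344.59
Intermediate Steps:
m(j, v) = -733 (m(j, v) = -9 - 724 = -733)
X = 124609 (X = 353² = 124609)
B = -5864 (B = -733*8 = -5864)
√(X + B) = √(124609 - 5864) = √118745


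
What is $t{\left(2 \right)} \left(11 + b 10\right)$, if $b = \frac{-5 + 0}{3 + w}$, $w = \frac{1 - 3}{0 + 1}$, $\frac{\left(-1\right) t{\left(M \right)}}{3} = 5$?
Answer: $585$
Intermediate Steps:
$t{\left(M \right)} = -15$ ($t{\left(M \right)} = \left(-3\right) 5 = -15$)
$w = -2$ ($w = - \frac{2}{1} = \left(-2\right) 1 = -2$)
$b = -5$ ($b = \frac{-5 + 0}{3 - 2} = - \frac{5}{1} = \left(-5\right) 1 = -5$)
$t{\left(2 \right)} \left(11 + b 10\right) = - 15 \left(11 - 50\right) = \left(-15\right) \left(-39\right) = 585$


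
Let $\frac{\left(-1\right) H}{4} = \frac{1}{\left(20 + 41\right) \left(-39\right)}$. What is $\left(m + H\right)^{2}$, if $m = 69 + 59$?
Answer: $\frac{92729994256}{5659641} \approx 16384.0$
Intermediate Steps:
$H = \frac{4}{2379}$ ($H = - 4 \frac{1}{\left(20 + 41\right) \left(-39\right)} = - 4 \cdot \frac{1}{61} \left(- \frac{1}{39}\right) = \left(-4\right) \left(- \frac{1}{2379}\right) = \frac{4}{2379} \approx 0.0016814$)
$m = 128$
$\left(m + H\right)^{2} = \left(128 + \frac{4}{2379}\right)^{2} = \left(\frac{304516}{2379}\right)^{2} = \frac{92729994256}{5659641}$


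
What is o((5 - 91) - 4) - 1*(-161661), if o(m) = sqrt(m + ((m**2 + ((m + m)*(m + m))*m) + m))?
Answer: 161661 + 12*I*sqrt(20195) ≈ 1.6166e+5 + 1705.3*I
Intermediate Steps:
o(m) = sqrt(m**2 + 2*m + 4*m**3) (o(m) = sqrt(m + ((m**2 + ((2*m)*(2*m))*m) + m)) = sqrt(m + ((m**2 + (4*m**2)*m) + m)) = sqrt(m + ((m**2 + 4*m**3) + m)) = sqrt(m + (m + m**2 + 4*m**3)) = sqrt(m**2 + 2*m + 4*m**3))
o((5 - 91) - 4) - 1*(-161661) = sqrt(((5 - 91) - 4)*(2 + ((5 - 91) - 4) + 4*((5 - 91) - 4)**2)) - 1*(-161661) = sqrt((-86 - 4)*(2 + (-86 - 4) + 4*(-86 - 4)**2)) + 161661 = sqrt(-90*(2 - 90 + 4*(-90)**2)) + 161661 = sqrt(-90*(2 - 90 + 4*8100)) + 161661 = sqrt(-90*(2 - 90 + 32400)) + 161661 = sqrt(-90*32312) + 161661 = sqrt(-2908080) + 161661 = 12*I*sqrt(20195) + 161661 = 161661 + 12*I*sqrt(20195)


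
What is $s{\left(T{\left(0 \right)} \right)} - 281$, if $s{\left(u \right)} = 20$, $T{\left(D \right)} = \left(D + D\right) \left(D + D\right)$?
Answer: $-261$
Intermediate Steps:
$T{\left(D \right)} = 4 D^{2}$ ($T{\left(D \right)} = 2 D 2 D = 4 D^{2}$)
$s{\left(T{\left(0 \right)} \right)} - 281 = 20 - 281 = -261$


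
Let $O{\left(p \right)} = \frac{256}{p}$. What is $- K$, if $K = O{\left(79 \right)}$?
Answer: $- \frac{256}{79} \approx -3.2405$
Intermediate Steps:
$K = \frac{256}{79} \approx 3.2405$
$- K = \left(-1\right) \frac{256}{79} = - \frac{256}{79}$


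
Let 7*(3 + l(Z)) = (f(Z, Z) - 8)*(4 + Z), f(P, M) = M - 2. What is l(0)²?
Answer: 3721/49 ≈ 75.939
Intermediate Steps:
f(P, M) = -2 + M
l(Z) = -3 + (-10 + Z)*(4 + Z)/7 (l(Z) = -3 + (((-2 + Z) - 8)*(4 + Z))/7 = -3 + ((-10 + Z)*(4 + Z))/7 = -3 + (-10 + Z)*(4 + Z)/7)
l(0)² = (-61/7 - 6/7*0 + (⅐)*0²)² = (-61/7 + 0 + (⅐)*0)² = (-61/7 + 0 + 0)² = (-61/7)² = 3721/49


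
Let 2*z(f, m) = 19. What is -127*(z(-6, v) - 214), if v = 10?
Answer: 51943/2 ≈ 25972.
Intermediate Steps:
z(f, m) = 19/2 (z(f, m) = (½)*19 = 19/2)
-127*(z(-6, v) - 214) = -127*(19/2 - 214) = -127*(-409/2) = 51943/2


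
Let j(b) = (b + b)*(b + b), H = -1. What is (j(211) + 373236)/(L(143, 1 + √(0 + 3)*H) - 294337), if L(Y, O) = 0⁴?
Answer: -551320/294337 ≈ -1.8731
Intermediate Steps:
j(b) = 4*b² (j(b) = (2*b)*(2*b) = 4*b²)
L(Y, O) = 0
(j(211) + 373236)/(L(143, 1 + √(0 + 3)*H) - 294337) = (4*211² + 373236)/(0 - 294337) = (4*44521 + 373236)/(-294337) = (178084 + 373236)*(-1/294337) = 551320*(-1/294337) = -551320/294337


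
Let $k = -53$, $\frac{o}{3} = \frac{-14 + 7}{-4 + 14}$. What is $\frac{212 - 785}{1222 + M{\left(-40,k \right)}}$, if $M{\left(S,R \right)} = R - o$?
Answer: $- \frac{5730}{11711} \approx -0.48928$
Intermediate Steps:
$o = - \frac{21}{10}$ ($o = 3 \frac{-14 + 7}{-4 + 14} = 3 \left(- \frac{7}{10}\right) = - \frac{21}{10} \approx -2.1$)
$M{\left(S,R \right)} = \frac{21}{10} + R$ ($M{\left(S,R \right)} = R - - \frac{21}{10} = R + \frac{21}{10} = \frac{21}{10} + R$)
$\frac{212 - 785}{1222 + M{\left(-40,k \right)}} = \frac{212 - 785}{1222 + \left(\frac{21}{10} - 53\right)} = - \frac{573}{1222 - \frac{509}{10}} = - \frac{573}{\frac{11711}{10}} = \left(-573\right) \frac{10}{11711} = - \frac{5730}{11711}$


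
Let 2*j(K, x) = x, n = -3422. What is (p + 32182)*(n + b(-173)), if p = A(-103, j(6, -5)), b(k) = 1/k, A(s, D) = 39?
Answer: -19075057547/173 ≈ -1.1026e+8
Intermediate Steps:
j(K, x) = x/2
p = 39
(p + 32182)*(n + b(-173)) = (39 + 32182)*(-3422 + 1/(-173)) = 32221*(-3422 - 1/173) = 32221*(-592007/173) = -19075057547/173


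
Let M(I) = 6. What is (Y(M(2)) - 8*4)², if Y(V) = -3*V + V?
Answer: 1936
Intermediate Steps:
Y(V) = -2*V
(Y(M(2)) - 8*4)² = (-2*6 - 8*4)² = (-12 - 32)² = (-44)² = 1936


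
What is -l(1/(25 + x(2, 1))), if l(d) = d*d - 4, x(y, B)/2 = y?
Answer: 3363/841 ≈ 3.9988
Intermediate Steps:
x(y, B) = 2*y
l(d) = -4 + d² (l(d) = d² - 4 = -4 + d²)
-l(1/(25 + x(2, 1))) = -(-4 + (1/(25 + 2*2))²) = -(-4 + (1/(25 + 4))²) = -(-4 + (1/29)²) = -(-4 + 1/841) = -1*(-3363/841) = 3363/841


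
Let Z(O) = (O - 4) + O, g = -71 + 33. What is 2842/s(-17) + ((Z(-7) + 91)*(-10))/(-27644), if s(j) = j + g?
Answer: -39262049/760210 ≈ -51.646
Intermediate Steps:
g = -38
Z(O) = -4 + 2*O (Z(O) = (-4 + O) + O = -4 + 2*O)
s(j) = -38 + j (s(j) = j - 38 = -38 + j)
2842/s(-17) + ((Z(-7) + 91)*(-10))/(-27644) = 2842/(-38 - 17) + (((-4 + 2*(-7)) + 91)*(-10))/(-27644) = 2842/(-55) + (((-4 - 14) + 91)*(-10))*(-1/27644) = 2842*(-1/55) + ((-18 + 91)*(-10))*(-1/27644) = -2842/55 + (73*(-10))*(-1/27644) = -2842/55 - 730*(-1/27644) = -2842/55 + 365/13822 = -39262049/760210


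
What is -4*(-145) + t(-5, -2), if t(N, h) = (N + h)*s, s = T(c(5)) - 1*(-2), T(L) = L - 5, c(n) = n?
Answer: 566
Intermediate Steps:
T(L) = -5 + L
s = 2 (s = (-5 + 5) - 1*(-2) = 0 + 2 = 2)
t(N, h) = 2*N + 2*h (t(N, h) = (N + h)*2 = 2*N + 2*h)
-4*(-145) + t(-5, -2) = -4*(-145) + (2*(-5) + 2*(-2)) = 580 + (-10 - 4) = 580 - 14 = 566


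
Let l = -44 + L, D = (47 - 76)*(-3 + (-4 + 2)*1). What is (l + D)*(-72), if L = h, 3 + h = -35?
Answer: -4536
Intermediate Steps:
h = -38 (h = -3 - 35 = -38)
L = -38
D = 145 (D = -29*(-3 - 2*1) = -29*(-3 - 2) = -29*(-5) = 145)
l = -82 (l = -44 - 38 = -82)
(l + D)*(-72) = (-82 + 145)*(-72) = 63*(-72) = -4536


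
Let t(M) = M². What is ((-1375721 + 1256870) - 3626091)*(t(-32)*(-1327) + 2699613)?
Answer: -5021087160630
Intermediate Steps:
((-1375721 + 1256870) - 3626091)*(t(-32)*(-1327) + 2699613) = ((-1375721 + 1256870) - 3626091)*((-32)²*(-1327) + 2699613) = (-118851 - 3626091)*(1024*(-1327) + 2699613) = -3744942*(-1358848 + 2699613) = -3744942*1340765 = -5021087160630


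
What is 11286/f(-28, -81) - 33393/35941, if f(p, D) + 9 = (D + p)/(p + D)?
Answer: -202948635/143764 ≈ -1411.7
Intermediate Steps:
f(p, D) = -8 (f(p, D) = -9 + (D + p)/(p + D) = -9 + (D + p)/(D + p) = -9 + 1 = -8)
11286/f(-28, -81) - 33393/35941 = 11286/(-8) - 33393/35941 = 11286*(-1/8) - 33393*1/35941 = -5643/4 - 33393/35941 = -202948635/143764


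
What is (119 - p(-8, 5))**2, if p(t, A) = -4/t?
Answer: 56169/4 ≈ 14042.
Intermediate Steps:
(119 - p(-8, 5))**2 = (119 - (-4)/(-8))**2 = (119 - (-4)*(-1)/8)**2 = (119 - 1*1/2)**2 = (119 - 1/2)**2 = (237/2)**2 = 56169/4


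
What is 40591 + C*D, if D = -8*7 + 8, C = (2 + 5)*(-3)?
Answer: 41599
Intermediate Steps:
C = -21 (C = 7*(-3) = -21)
D = -48 (D = -56 + 8 = -48)
40591 + C*D = 40591 - 21*(-48) = 40591 + 1008 = 41599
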